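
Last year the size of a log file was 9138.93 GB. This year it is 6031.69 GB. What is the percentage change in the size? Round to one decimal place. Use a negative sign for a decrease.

-34.0%

Change: 6031.69 − 9138.93 = -3107.24.
Relative to the original: -3107.24 ÷ 9138.93 ≈ -34.0%.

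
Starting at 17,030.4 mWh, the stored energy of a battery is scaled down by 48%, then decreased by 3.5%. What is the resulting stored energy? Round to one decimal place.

8,545.9 mWh

After the 48% decrease: 17,030.4 × 0.52 = 8855.808.
After the 3.5% decrease: 8855.808 × 0.965 = 8545.85472 ≈ 8,545.9.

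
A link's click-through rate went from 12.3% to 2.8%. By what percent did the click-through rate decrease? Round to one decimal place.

The change is 2.8 − 12.3 = -9.5 percentage points.
Relative to the original 12.3%, that is -9.5 ÷ 12.3 ≈ -77.2%.
So the click-through rate fell by 77.2%.

77.2%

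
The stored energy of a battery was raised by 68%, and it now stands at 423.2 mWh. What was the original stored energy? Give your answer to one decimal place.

251.9 mWh

The overall multiplier applied was 1.68.
So the original stored energy was 423.2 ÷ 1.68 ≈ 251.9 mWh.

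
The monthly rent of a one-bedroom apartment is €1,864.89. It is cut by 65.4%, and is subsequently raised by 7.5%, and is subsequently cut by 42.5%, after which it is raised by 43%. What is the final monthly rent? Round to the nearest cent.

€570.35

Apply the 65.4% decrease: €1,864.89 × 0.346 = €645.25194.
Apply the 7.5% increase: €645.25194 × 1.075 = €693.6458355.
42.5% decrease: €693.6458355 × 0.575 = €398.8463554125.
After the 43% increase: €398.8463554125 × 1.43 = €570.350288239875 ≈ €570.35.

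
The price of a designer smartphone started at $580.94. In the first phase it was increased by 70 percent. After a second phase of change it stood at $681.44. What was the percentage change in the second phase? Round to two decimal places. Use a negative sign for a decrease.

-31.00%

After the first phase: $580.94 × 1.7 = $987.598.
Second-phase multiplier: $681.44 ÷ $987.598 ≈ 0.689997.
That is a change of -31.00%.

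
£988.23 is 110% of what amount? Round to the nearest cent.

£988.23 ÷ 1.1 ≈ £898.39.

£898.39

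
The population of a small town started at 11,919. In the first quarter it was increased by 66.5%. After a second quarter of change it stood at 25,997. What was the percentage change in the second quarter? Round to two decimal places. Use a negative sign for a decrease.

31.00%

After the first quarter: 11,919 × 1.665 = 19845.135.
Second-quarter multiplier: 25,997 ÷ 19845.135 ≈ 1.309994.
That is a change of 31.00%.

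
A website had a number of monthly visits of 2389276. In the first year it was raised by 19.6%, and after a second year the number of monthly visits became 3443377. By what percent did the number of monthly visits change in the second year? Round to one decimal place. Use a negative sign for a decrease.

20.5%

After the first year: 2389276 × 1.196 = 2857574.096.
Second-year multiplier: 3443377 ÷ 2857574.096 ≈ 1.205.
That is a change of 20.5%.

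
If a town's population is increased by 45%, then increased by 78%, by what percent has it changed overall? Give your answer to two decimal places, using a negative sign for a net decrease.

The combined multiplier is 1.45 × 1.78 = 2.581.
That corresponds to an increase of 158.10%.

158.10%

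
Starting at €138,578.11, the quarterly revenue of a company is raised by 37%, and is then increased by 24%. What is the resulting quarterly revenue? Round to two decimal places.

After the 37% increase: €138,578.11 × 1.37 = €189852.0107.
Apply the 24% increase: €189852.0107 × 1.24 = €235416.493268 ≈ €235,416.49.

€235,416.49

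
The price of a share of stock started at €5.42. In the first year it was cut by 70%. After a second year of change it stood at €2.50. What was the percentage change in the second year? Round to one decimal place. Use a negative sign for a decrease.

53.8%

After the first year: €5.42 × 0.3 = €1.626.
Second-year multiplier: €2.50 ÷ €1.626 ≈ 1.53752.
That is a change of 53.8%.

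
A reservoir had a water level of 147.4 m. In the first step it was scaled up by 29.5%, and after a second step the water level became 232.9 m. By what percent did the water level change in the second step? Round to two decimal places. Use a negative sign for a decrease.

After the first step: 147.4 × 1.295 = 190.883.
Second-step multiplier: 232.9 ÷ 190.883 ≈ 1.220119.
That is a change of 22.01%.

22.01%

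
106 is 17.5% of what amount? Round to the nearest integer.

606

106 ÷ 0.175 ≈ 606.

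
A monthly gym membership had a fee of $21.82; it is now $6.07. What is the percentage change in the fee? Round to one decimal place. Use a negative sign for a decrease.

-72.2%

Change: $6.07 − $21.82 = -$15.75.
Relative to the original: -$15.75 ÷ $21.82 ≈ -72.2%.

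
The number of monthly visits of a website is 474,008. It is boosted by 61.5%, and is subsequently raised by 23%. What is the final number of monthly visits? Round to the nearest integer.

941,593

Each change multiplies by a factor: 1.615 × 1.23 = 1.98645.
474,008 × 1.98645 = 941593.1916 ≈ 941,593.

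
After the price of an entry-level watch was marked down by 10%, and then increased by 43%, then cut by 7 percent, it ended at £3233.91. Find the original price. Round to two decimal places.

£2701.88

Undoing the 7% decrease: £3233.91 ÷ 0.93 ≈ £3477.322581.
Undoing the 43% increase: £3477.322581 ÷ 1.43 ≈ £2431.694113.
Undoing the 10% decrease: £2431.694113 ÷ 0.9 ≈ £2701.88.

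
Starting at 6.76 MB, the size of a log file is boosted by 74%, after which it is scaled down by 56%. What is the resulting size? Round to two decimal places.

Each change multiplies by a factor: 1.74 × 0.44 = 0.7656.
6.76 × 0.7656 = 5.175456 ≈ 5.18.

5.18 MB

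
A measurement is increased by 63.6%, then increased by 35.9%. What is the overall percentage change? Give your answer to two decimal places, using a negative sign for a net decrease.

122.33%

A 63.6% increase multiplies by 1.636.
Then a 35.9% increase: 1.636 × 1.359 = 2.223324.
Overall factor 2.223324, i.e. 122.33%.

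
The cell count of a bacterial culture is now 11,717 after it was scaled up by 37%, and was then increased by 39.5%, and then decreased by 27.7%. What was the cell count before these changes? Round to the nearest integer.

The overall multiplier applied was 1.37 × 1.395 × 0.723 = 1.38176145.
So the original cell count was 11,717 ÷ 1.38176145 ≈ 8,480.

8,480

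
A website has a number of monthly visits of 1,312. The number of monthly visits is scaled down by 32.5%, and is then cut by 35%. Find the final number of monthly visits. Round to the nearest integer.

576

After the 32.5% decrease: 1,312 × 0.675 = 885.6.
35% decrease: 885.6 × 0.65 = 575.64 ≈ 576.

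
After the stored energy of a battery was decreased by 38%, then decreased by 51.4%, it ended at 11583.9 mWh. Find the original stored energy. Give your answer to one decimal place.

38443.8 mWh

The overall multiplier applied was 0.62 × 0.486 = 0.30132.
So the original stored energy was 11583.9 ÷ 0.30132 ≈ 38443.8 mWh.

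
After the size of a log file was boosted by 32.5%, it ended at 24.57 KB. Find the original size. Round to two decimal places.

18.54 KB

The overall multiplier applied was 1.325.
So the original size was 24.57 ÷ 1.325 ≈ 18.54 KB.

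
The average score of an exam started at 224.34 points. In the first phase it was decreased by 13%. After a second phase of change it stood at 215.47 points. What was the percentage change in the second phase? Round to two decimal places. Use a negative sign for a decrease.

10.40%

After the first phase: 224.34 × 0.87 = 195.1758.
Second-phase multiplier: 215.47 ÷ 195.1758 ≈ 1.103979.
That is a change of 10.40%.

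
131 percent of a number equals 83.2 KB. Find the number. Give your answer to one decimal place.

83.2 KB ÷ 1.31 ≈ 63.5 KB.

63.5 KB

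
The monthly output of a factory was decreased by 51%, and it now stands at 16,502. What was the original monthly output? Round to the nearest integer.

33,678

The overall multiplier applied was 0.49.
So the original monthly output was 16,502 ÷ 0.49 ≈ 33,678.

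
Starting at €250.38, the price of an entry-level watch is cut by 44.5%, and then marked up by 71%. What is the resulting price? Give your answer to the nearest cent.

€237.62

Apply the 44.5% decrease: €250.38 × 0.555 = €138.9609.
71% increase: €138.9609 × 1.71 = €237.623139 ≈ €237.62.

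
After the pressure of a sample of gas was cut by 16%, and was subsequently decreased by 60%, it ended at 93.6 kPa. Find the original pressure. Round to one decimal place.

The overall multiplier applied was 0.84 × 0.4 = 0.336.
So the original pressure was 93.6 ÷ 0.336 ≈ 278.6 kPa.

278.6 kPa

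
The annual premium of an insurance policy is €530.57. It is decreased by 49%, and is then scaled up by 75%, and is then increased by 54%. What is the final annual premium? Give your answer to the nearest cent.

After the 49% decrease: €530.57 × 0.51 = €270.5907.
Apply the 75% increase: €270.5907 × 1.75 = €473.533725.
54% increase: €473.533725 × 1.54 = €729.2419365 ≈ €729.24.

€729.24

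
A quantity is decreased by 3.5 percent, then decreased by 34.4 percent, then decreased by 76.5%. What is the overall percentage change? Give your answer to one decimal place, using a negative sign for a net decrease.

A 3.5% decrease multiplies by 0.965.
Then a 34.4% decrease: 0.965 × 0.656 = 0.63304.
Then a 76.5% decrease: 0.63304 × 0.235 = 0.1487644.
Overall factor 0.1487644, i.e. -85.1%.

-85.1%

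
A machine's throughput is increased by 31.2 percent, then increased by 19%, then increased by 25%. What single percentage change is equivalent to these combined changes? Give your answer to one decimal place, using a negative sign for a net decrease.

95.2%

A 31.2% increase multiplies by 1.312.
Then a 19% increase: 1.312 × 1.19 = 1.56128.
Then a 25% increase: 1.56128 × 1.25 = 1.9516.
Overall factor 1.9516, i.e. 95.2%.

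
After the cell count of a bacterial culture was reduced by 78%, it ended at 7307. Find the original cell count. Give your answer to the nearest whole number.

The overall multiplier applied was 0.22.
So the original cell count was 7307 ÷ 0.22 ≈ 33214.

33214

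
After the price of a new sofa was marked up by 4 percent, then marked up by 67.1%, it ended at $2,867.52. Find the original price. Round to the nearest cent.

Undoing the 67.1% increase: $2,867.52 ÷ 1.671 ≈ $1716.050269.
Undoing the 4% increase: $1716.050269 ÷ 1.04 ≈ $1,650.05.

$1,650.05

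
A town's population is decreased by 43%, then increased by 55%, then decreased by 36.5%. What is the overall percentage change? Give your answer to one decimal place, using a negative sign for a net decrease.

-43.9%

The combined multiplier is 0.57 × 1.55 × 0.635 = 0.5610225.
That corresponds to a decrease of 43.9%.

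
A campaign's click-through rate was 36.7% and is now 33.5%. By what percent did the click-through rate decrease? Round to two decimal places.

8.72%

The change is 33.5 − 36.7 = -3.2 percentage points.
Relative to the original 36.7%, that is -3.2 ÷ 36.7 ≈ -8.72%.
So the click-through rate fell by 8.72%.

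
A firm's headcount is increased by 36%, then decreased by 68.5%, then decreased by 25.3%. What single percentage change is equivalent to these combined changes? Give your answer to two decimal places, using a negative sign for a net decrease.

The combined multiplier is 1.36 × 0.315 × 0.747 = 0.3200148.
That corresponds to a decrease of 68.00%.

-68.00%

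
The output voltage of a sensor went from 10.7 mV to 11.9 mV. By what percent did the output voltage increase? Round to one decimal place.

Change: 11.9 − 10.7 = 1.2.
Relative to the original: 1.2 ÷ 10.7 ≈ 11.2%.
So the output voltage increased by 11.2%.

11.2%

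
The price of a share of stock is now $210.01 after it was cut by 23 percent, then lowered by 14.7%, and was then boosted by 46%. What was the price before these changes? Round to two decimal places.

Undoing the 46% increase: $210.01 ÷ 1.46 ≈ $143.842466.
Undoing the 14.7% decrease: $143.842466 ÷ 0.853 ≈ $168.631261.
Undoing the 23% decrease: $168.631261 ÷ 0.77 ≈ $219.00.

$219.00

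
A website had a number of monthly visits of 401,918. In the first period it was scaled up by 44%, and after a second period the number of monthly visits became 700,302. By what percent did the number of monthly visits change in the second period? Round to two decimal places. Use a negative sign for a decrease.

After the first period: 401,918 × 1.44 = 578761.92.
Second-period multiplier: 700,302 ÷ 578761.92 ≈ 1.21.
That is a change of 21.00%.

21.00%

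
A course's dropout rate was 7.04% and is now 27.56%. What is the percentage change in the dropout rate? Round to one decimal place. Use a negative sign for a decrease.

291.5%

The change is 27.56 − 7.04 = 20.52 percentage points.
Relative to the original 7.04%, that is 20.52 ÷ 7.04 ≈ 291.5%.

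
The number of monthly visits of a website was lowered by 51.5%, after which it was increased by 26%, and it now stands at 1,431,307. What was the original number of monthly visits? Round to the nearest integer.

The overall multiplier applied was 0.485 × 1.26 = 0.6111.
So the original number of monthly visits was 1,431,307 ÷ 0.6111 ≈ 2,342,181.

2,342,181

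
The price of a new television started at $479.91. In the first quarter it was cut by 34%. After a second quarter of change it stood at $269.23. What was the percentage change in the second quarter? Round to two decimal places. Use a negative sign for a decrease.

-15.00%

After the first quarter: $479.91 × 0.66 = $316.7406.
Second-quarter multiplier: $269.23 ÷ $316.7406 ≈ 0.850002.
That is a change of -15.00%.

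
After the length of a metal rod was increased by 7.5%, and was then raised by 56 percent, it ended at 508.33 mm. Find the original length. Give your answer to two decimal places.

Undoing the 56% increase: 508.33 ÷ 1.56 ≈ 325.852564.
Undoing the 7.5% increase: 325.852564 ÷ 1.075 ≈ 303.12 mm.

303.12 mm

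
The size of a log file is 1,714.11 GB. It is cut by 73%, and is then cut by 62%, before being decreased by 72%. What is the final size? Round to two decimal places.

Apply the 73% decrease: 1,714.11 × 0.27 = 462.8097.
62% decrease: 462.8097 × 0.38 = 175.867686.
After the 72% decrease: 175.867686 × 0.28 = 49.24295208 ≈ 49.24.

49.24 GB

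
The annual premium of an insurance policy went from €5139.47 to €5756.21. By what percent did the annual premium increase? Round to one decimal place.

12.0%

Change: €5756.21 − €5139.47 = €616.74.
Relative to the original: €616.74 ÷ €5139.47 ≈ 12.0%.
So the annual premium increased by 12.0%.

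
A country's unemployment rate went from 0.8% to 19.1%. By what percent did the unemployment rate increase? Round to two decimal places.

2287.50%

The change is 19.1 − 0.8 = 18.3 percentage points.
Relative to the original 0.8%, that is 18.3 ÷ 0.8 = 2287.50%.
So the unemployment rate rose by 2287.50%.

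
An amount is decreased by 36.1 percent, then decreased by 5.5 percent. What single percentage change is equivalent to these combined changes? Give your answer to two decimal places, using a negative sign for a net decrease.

-39.61%

A 36.1% decrease multiplies by 0.639.
Then a 5.5% decrease: 0.639 × 0.945 = 0.603855.
Overall factor 0.603855, i.e. -39.61%.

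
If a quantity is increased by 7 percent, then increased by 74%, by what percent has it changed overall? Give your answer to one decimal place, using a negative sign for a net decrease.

A 7% increase multiplies by 1.07.
Then a 74% increase: 1.07 × 1.74 = 1.8618.
Overall factor 1.8618, i.e. 86.2%.

86.2%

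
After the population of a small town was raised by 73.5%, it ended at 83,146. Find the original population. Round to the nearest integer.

The overall multiplier applied was 1.735.
So the original population was 83,146 ÷ 1.735 ≈ 47,923.

47,923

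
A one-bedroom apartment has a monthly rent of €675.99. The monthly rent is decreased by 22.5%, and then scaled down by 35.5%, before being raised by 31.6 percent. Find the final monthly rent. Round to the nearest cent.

After the 22.5% decrease: €675.99 × 0.775 = €523.89225.
35.5% decrease: €523.89225 × 0.645 = €337.91050125.
31.6% increase: €337.91050125 × 1.316 = €444.690219645 ≈ €444.69.

€444.69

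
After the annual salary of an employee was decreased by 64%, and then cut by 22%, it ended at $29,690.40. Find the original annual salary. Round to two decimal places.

Undoing the 22% decrease: $29,690.40 ÷ 0.78 ≈ $38064.615385.
Undoing the 64% decrease: $38064.615385 ÷ 0.36 ≈ $105,735.04.

$105,735.04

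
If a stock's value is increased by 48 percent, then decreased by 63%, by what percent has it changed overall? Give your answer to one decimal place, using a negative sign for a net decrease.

-45.2%

The combined multiplier is 1.48 × 0.37 = 0.5476.
That corresponds to a decrease of 45.2%.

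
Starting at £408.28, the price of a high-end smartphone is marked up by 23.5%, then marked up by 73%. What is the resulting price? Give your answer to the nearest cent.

Apply the 23.5% increase: £408.28 × 1.235 = £504.2258.
Apply the 73% increase: £504.2258 × 1.73 = £872.310634 ≈ £872.31.

£872.31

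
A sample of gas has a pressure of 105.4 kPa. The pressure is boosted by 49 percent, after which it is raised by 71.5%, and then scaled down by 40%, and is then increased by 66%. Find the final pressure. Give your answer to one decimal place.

268.3 kPa

After the 49% increase: 105.4 × 1.49 = 157.046.
After the 71.5% increase: 157.046 × 1.715 = 269.33389.
Apply the 40% decrease: 269.33389 × 0.6 = 161.600334.
66% increase: 161.600334 × 1.66 = 268.25655444 ≈ 268.3.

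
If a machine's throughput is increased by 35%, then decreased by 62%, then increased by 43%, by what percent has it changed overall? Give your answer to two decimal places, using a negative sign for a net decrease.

-26.64%

A 35% increase multiplies by 1.35.
Then a 62% decrease: 1.35 × 0.38 = 0.513.
Then a 43% increase: 0.513 × 1.43 = 0.73359.
Overall factor 0.73359, i.e. -26.64%.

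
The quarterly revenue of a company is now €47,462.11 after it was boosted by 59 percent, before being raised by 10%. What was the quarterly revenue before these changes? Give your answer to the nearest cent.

€27,136.71

Undoing the 10% increase: €47,462.11 ÷ 1.1 ≈ €43147.372727.
Undoing the 59% increase: €43147.372727 ÷ 1.59 ≈ €27,136.71.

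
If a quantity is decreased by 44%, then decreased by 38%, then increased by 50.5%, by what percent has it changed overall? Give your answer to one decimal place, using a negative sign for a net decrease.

The combined multiplier is 0.56 × 0.62 × 1.505 = 0.522536.
That corresponds to a decrease of 47.7%.

-47.7%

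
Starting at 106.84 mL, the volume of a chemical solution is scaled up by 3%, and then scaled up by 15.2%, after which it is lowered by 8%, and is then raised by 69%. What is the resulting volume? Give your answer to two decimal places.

197.11 mL

Each change multiplies by a factor: 1.03 × 1.152 × 0.92 × 1.69 = 1.844863488.
106.84 × 1.844863488 = 197.10521505792 ≈ 197.11.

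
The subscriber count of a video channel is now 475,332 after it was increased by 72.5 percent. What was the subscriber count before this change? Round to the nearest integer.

275,555

The overall multiplier applied was 1.725.
So the original subscriber count was 475,332 ÷ 1.725 ≈ 275,555.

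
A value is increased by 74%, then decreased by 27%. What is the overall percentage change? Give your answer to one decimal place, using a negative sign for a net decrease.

A 74% increase multiplies by 1.74.
Then a 27% decrease: 1.74 × 0.73 = 1.2702.
Overall factor 1.2702, i.e. 27.0%.

27.0%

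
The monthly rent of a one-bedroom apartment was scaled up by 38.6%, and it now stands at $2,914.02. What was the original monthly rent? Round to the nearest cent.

$2,102.47

The overall multiplier applied was 1.386.
So the original monthly rent was $2,914.02 ÷ 1.386 ≈ $2,102.47.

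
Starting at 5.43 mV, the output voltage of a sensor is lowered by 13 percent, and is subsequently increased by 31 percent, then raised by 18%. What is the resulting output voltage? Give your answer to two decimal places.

7.30 mV

Apply the 13% decrease: 5.43 × 0.87 = 4.7241.
31% increase: 4.7241 × 1.31 = 6.188571.
Apply the 18% increase: 6.188571 × 1.18 = 7.30251378 ≈ 7.30.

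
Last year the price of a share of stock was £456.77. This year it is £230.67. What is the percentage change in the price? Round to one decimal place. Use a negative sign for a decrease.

Change: £230.67 − £456.77 = -£226.10.
Relative to the original: -£226.10 ÷ £456.77 ≈ -49.5%.

-49.5%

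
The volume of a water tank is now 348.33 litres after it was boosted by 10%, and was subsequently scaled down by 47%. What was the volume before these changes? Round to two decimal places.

Undoing the 47% decrease: 348.33 ÷ 0.53 ≈ 657.226415.
Undoing the 10% increase: 657.226415 ÷ 1.1 ≈ 597.48 litres.

597.48 litres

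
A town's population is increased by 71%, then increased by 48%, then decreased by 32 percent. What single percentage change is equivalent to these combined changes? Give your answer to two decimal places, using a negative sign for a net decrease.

72.09%

A 71% increase multiplies by 1.71.
Then a 48% increase: 1.71 × 1.48 = 2.5308.
Then a 32% decrease: 2.5308 × 0.68 = 1.720944.
Overall factor 1.720944, i.e. 72.09%.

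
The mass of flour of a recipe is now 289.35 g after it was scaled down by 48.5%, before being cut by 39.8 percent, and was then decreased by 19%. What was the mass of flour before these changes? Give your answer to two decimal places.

1152.22 g

The overall multiplier applied was 0.515 × 0.602 × 0.81 = 0.2511243.
So the original mass of flour was 289.35 ÷ 0.2511243 ≈ 1152.22 g.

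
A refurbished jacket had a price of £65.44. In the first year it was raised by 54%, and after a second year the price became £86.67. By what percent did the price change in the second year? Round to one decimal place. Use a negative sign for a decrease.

-14.0%

After the first year: £65.44 × 1.54 = £100.7776.
Second-year multiplier: £86.67 ÷ £100.7776 ≈ 0.86001.
That is a change of -14.0%.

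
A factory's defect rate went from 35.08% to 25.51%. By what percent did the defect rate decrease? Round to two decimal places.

The change is 25.51 − 35.08 = -9.57 percentage points.
Relative to the original 35.08%, that is -9.57 ÷ 35.08 ≈ -27.28%.
So the defect rate fell by 27.28%.

27.28%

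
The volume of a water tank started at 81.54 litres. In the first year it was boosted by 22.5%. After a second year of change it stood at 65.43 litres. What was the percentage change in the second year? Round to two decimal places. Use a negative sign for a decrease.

After the first year: 81.54 × 1.225 = 99.8865.
Second-year multiplier: 65.43 ÷ 99.8865 ≈ 0.655043.
That is a change of -34.50%.

-34.50%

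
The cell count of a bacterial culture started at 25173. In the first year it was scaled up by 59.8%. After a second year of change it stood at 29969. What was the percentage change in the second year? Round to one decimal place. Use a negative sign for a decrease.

After the first year: 25173 × 1.598 = 40226.454.
Second-year multiplier: 29969 ÷ 40226.454 ≈ 0.74501.
That is a change of -25.5%.

-25.5%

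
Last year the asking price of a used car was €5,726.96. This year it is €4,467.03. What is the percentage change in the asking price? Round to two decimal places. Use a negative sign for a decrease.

Change: €4,467.03 − €5,726.96 = -€1,259.93.
Relative to the original: -€1,259.93 ÷ €5,726.96 ≈ -22.00%.

-22.00%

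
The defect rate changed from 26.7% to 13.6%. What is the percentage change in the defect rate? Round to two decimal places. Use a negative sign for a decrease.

The change is 13.6 − 26.7 = -13.1 percentage points.
Relative to the original 26.7%, that is -13.1 ÷ 26.7 ≈ -49.06%.

-49.06%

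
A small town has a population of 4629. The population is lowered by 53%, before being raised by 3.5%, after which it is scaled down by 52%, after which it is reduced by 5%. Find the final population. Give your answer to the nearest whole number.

Each change multiplies by a factor: 0.47 × 1.035 × 0.48 × 0.95 = 0.2218212.
4629 × 0.2218212 = 1026.8103348 ≈ 1027.

1027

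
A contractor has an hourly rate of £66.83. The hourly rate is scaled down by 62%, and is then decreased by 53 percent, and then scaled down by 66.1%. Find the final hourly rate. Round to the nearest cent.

£4.05

Each change multiplies by a factor: 0.38 × 0.47 × 0.339 = 0.0605454.
£66.83 × 0.0605454 = £4.046249082 ≈ £4.05.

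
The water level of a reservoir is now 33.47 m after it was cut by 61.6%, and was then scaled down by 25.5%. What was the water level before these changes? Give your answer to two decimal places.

Undoing the 25.5% decrease: 33.47 ÷ 0.745 ≈ 44.926174.
Undoing the 61.6% decrease: 44.926174 ÷ 0.384 ≈ 117.00 m.

117.00 m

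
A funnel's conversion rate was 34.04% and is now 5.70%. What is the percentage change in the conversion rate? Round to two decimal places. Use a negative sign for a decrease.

-83.25%

The change is 5.70 − 34.04 = -28.34 percentage points.
Relative to the original 34.04%, that is -28.34 ÷ 34.04 ≈ -83.25%.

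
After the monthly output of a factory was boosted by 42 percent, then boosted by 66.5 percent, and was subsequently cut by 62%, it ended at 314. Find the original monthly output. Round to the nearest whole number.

Undoing the 62% decrease: 314 ÷ 0.38 ≈ 826.315789.
Undoing the 66.5% increase: 826.315789 ÷ 1.665 ≈ 496.285759.
Undoing the 42% increase: 496.285759 ÷ 1.42 ≈ 349.

349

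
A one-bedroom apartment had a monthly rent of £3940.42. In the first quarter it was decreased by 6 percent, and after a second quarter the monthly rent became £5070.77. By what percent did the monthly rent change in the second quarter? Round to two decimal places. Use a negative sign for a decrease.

After the first quarter: £3940.42 × 0.94 = £3703.9948.
Second-quarter multiplier: £5070.77 ÷ £3703.9948 ≈ 1.369.
That is a change of 36.90%.

36.90%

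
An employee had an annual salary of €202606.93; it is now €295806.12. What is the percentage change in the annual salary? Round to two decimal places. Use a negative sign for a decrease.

Change: €295806.12 − €202606.93 = €93199.19.
Relative to the original: €93199.19 ÷ €202606.93 ≈ 46.00%.

46.00%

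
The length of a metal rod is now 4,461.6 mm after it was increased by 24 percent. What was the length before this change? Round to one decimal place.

3,598.1 mm

The overall multiplier applied was 1.24.
So the original length was 4,461.6 ÷ 1.24 ≈ 3,598.1 mm.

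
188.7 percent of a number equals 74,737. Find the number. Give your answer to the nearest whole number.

74,737 ÷ 1.887 ≈ 39,606.

39,606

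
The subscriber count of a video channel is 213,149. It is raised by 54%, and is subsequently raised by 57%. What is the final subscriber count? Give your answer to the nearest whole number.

After the 54% increase: 213,149 × 1.54 = 328249.46.
Apply the 57% increase: 328249.46 × 1.57 = 515351.6522 ≈ 515,352.

515,352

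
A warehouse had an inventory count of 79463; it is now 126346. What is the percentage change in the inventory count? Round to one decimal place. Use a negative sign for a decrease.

Change: 126346 − 79463 = 46883.
Relative to the original: 46883 ÷ 79463 ≈ 59.0%.

59.0%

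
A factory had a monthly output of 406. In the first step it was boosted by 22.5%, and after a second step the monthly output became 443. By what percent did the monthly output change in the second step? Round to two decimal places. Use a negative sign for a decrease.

After the first step: 406 × 1.225 = 497.35.
Second-step multiplier: 443 ÷ 497.35 ≈ 0.890721.
That is a change of -10.93%.

-10.93%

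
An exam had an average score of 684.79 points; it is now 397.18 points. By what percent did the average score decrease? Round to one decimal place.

42.0%

Change: 397.18 − 684.79 = -287.61.
Relative to the original: -287.61 ÷ 684.79 ≈ -42.0%.
So the average score decreased by 42.0%.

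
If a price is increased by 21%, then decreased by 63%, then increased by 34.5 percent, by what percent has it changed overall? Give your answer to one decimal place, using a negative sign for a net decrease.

The combined multiplier is 1.21 × 0.37 × 1.345 = 0.6021565.
That corresponds to a decrease of 39.8%.

-39.8%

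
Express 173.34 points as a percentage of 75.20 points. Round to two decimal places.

230.51%

173.34 points ÷ 75.20 points ≈ 230.51%.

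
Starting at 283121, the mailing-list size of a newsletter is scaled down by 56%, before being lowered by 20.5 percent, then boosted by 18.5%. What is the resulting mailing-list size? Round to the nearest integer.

Each change multiplies by a factor: 0.44 × 0.795 × 1.185 = 0.414513.
283121 × 0.414513 = 117357.335073 ≈ 117357.

117357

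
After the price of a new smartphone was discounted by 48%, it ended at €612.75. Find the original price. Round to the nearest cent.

€1,178.37

The overall multiplier applied was 0.52.
So the original price was €612.75 ÷ 0.52 ≈ €1,178.37.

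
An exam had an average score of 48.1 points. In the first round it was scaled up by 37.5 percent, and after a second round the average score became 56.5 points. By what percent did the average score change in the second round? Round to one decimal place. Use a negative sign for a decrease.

-14.6%

After the first round: 48.1 × 1.375 = 66.1375.
Second-round multiplier: 56.5 ÷ 66.1375 ≈ 0.85428.
That is a change of -14.6%.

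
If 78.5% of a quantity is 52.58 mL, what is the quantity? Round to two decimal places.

52.58 mL ÷ 0.785 ≈ 66.98 mL.

66.98 mL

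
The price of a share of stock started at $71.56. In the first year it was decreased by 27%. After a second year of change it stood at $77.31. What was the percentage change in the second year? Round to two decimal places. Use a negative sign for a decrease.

After the first year: $71.56 × 0.73 = $52.2388.
Second-year multiplier: $77.31 ÷ $52.2388 ≈ 1.479934.
That is a change of 47.99%.

47.99%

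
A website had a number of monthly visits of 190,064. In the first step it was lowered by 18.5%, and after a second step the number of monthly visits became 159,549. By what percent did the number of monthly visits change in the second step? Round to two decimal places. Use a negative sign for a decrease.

After the first step: 190,064 × 0.815 = 154902.16.
Second-step multiplier: 159,549 ÷ 154902.16 ≈ 1.029999.
That is a change of 3.00%.

3.00%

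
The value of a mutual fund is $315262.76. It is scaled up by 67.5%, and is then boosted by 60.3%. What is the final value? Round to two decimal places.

Each change multiplies by a factor: 1.675 × 1.603 = 2.685025.
$315262.76 × 2.685025 = $846488.392169 ≈ $846488.39.

$846488.39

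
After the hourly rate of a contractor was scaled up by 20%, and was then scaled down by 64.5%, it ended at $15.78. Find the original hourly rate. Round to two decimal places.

The overall multiplier applied was 1.2 × 0.355 = 0.426.
So the original hourly rate was $15.78 ÷ 0.426 ≈ $37.04.

$37.04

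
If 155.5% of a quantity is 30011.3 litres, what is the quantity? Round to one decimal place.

19299.9 litres

30011.3 litres ÷ 1.555 ≈ 19299.9 litres.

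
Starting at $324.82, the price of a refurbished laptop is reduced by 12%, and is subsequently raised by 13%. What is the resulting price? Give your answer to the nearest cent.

$323.00

12% decrease: $324.82 × 0.88 = $285.8416.
After the 13% increase: $285.8416 × 1.13 = $323.001008 ≈ $323.00.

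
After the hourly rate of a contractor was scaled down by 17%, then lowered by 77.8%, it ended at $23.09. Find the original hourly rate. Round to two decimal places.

$125.31

The overall multiplier applied was 0.83 × 0.222 = 0.18426.
So the original hourly rate was $23.09 ÷ 0.18426 ≈ $125.31.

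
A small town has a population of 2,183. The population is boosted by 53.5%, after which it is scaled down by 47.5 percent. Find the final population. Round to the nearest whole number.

1,759

Each change multiplies by a factor: 1.535 × 0.525 = 0.805875.
2,183 × 0.805875 = 1759.225125 ≈ 1,759.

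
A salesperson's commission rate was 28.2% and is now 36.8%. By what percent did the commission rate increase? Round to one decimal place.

The change is 36.8 − 28.2 = 8.6 percentage points.
Relative to the original 28.2%, that is 8.6 ÷ 28.2 ≈ 30.5%.
So the commission rate rose by 30.5%.

30.5%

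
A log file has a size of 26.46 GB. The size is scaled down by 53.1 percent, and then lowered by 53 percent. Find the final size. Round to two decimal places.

5.83 GB

Each change multiplies by a factor: 0.469 × 0.47 = 0.22043.
26.46 × 0.22043 = 5.8325778 ≈ 5.83.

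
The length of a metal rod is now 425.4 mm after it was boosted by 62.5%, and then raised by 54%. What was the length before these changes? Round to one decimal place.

The overall multiplier applied was 1.625 × 1.54 = 2.5025.
So the original length was 425.4 ÷ 2.5025 ≈ 170.0 mm.

170.0 mm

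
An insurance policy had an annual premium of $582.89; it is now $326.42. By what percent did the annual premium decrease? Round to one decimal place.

Change: $326.42 − $582.89 = -$256.47.
Relative to the original: -$256.47 ÷ $582.89 ≈ -44.0%.
So the annual premium decreased by 44.0%.

44.0%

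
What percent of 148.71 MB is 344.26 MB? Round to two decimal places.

231.50%

344.26 MB ÷ 148.71 MB ≈ 231.50%.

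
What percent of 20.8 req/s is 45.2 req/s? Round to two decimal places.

45.2 req/s ÷ 20.8 req/s ≈ 217.31%.

217.31%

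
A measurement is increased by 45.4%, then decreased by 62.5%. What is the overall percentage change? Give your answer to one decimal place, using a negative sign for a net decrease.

-45.5%

The combined multiplier is 1.454 × 0.375 = 0.54525.
That corresponds to a decrease of 45.5%.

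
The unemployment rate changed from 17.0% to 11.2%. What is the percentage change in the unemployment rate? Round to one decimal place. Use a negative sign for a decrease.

The change is 11.2 − 17.0 = -5.8 percentage points.
Relative to the original 17.0%, that is -5.8 ÷ 17.0 ≈ -34.1%.

-34.1%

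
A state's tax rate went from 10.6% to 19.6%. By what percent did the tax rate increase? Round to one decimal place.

84.9%

The change is 19.6 − 10.6 = 9.0 percentage points.
Relative to the original 10.6%, that is 9.0 ÷ 10.6 ≈ 84.9%.
So the tax rate rose by 84.9%.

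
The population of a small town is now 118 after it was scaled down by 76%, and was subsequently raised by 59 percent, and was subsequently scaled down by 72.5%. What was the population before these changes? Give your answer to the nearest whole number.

1,124

The overall multiplier applied was 0.24 × 1.59 × 0.275 = 0.10494.
So the original population was 118 ÷ 0.10494 ≈ 1,124.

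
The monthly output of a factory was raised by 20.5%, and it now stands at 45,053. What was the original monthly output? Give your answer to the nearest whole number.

The overall multiplier applied was 1.205.
So the original monthly output was 45,053 ÷ 1.205 ≈ 37,388.

37,388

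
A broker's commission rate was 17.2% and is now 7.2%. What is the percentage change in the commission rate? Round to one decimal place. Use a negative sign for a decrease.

-58.1%

The change is 7.2 − 17.2 = -10.0 percentage points.
Relative to the original 17.2%, that is -10.0 ÷ 17.2 ≈ -58.1%.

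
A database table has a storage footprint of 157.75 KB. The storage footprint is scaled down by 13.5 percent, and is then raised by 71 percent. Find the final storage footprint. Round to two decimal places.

Each change multiplies by a factor: 0.865 × 1.71 = 1.47915.
157.75 × 1.47915 = 233.3359125 ≈ 233.34.

233.34 KB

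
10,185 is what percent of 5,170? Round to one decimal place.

197.0%

10,185 ÷ 5,170 ≈ 197.0%.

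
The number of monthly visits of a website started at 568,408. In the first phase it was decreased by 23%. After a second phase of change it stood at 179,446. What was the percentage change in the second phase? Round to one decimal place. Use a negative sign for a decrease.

After the first phase: 568,408 × 0.77 = 437674.16.
Second-phase multiplier: 179,446 ÷ 437674.16 ≈ 0.41.
That is a change of -59.0%.

-59.0%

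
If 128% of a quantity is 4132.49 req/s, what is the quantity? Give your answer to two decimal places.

4132.49 req/s ÷ 1.28 ≈ 3228.51 req/s.

3228.51 req/s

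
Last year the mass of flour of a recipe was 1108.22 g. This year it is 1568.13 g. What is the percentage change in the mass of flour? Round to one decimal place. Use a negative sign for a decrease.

Change: 1568.13 − 1108.22 = 459.91.
Relative to the original: 459.91 ÷ 1108.22 ≈ 41.5%.

41.5%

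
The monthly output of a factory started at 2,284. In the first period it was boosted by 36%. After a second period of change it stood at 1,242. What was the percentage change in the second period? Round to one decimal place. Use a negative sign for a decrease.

After the first period: 2,284 × 1.36 = 3106.24.
Second-period multiplier: 1,242 ÷ 3106.24 ≈ 0.39984.
That is a change of -60.0%.

-60.0%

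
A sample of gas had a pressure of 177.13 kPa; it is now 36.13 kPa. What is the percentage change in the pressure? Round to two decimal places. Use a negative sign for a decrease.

-79.60%

Change: 36.13 − 177.13 = -141.00.
Relative to the original: -141.00 ÷ 177.13 ≈ -79.60%.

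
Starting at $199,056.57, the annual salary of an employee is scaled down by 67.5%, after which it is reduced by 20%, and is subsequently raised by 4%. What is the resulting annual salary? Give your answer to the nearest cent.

Each change multiplies by a factor: 0.325 × 0.8 × 1.04 = 0.2704.
$199,056.57 × 0.2704 = $53824.896528 ≈ $53,824.90.

$53,824.90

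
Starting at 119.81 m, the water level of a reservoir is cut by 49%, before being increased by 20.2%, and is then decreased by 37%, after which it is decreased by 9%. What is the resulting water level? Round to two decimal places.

49% decrease: 119.81 × 0.51 = 61.1031.
Apply the 20.2% increase: 61.1031 × 1.202 = 73.4459262.
37% decrease: 73.4459262 × 0.63 = 46.270933506.
After the 9% decrease: 46.270933506 × 0.91 = 42.10654949046 ≈ 42.11.

42.11 m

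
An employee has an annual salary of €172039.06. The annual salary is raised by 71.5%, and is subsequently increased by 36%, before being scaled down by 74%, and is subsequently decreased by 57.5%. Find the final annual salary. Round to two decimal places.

€44339.66

Each change multiplies by a factor: 1.715 × 1.36 × 0.26 × 0.425 = 0.2577302.
€172039.06 × 0.2577302 = €44339.661341612 ≈ €44339.66.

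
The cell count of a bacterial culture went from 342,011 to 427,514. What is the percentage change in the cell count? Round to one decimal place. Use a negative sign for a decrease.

25.0%

Change: 427,514 − 342,011 = 85,503.
Relative to the original: 85,503 ÷ 342,011 ≈ 25.0%.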